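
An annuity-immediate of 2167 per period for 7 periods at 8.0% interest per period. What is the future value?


FV = PMT * ((1+i)^n - 1) / i
= 2167 * ((1.08)^7 - 1) / 0.08
= 2167 * (1.713824 - 1) / 0.08
= 19335.7149


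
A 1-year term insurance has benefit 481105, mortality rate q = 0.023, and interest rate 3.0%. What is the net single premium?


NSP = benefit * q * v
v = 1/(1+i) = 0.970874
NSP = 481105 * 0.023 * 0.970874
= 10743.1214


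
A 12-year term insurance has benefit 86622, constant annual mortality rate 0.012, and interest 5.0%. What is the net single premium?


NSP = benefit * sum_{k=0}^{n-1} k_p_x * q * v^(k+1)
With constant q=0.012, v=0.952381
Sum = 0.100309
NSP = 86622 * 0.100309
= 8688.931


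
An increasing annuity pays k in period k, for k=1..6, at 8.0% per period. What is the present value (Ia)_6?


(Ia)_n = sum_{k=1}^{n} k * v^k, v = 1/(1+i)
v = 0.925926
Sum computed term by term:
(Ia)_6 = 15.1462


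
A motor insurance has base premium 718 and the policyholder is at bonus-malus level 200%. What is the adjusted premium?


adjusted = base * BM_level / 100
= 718 * 200 / 100
= 718 * 2.0
= 1436.0


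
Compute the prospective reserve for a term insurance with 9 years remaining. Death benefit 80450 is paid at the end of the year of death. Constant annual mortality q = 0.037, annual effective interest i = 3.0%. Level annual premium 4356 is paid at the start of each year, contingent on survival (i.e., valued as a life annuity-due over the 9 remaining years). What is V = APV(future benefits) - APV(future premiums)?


v = 1/(1+i) = 0.970874
APV(future benefits) per unit = sum_{k=0}^{8} k_p_x * q * v^(k+1) = 0.25078
APV(future benefits) = 80450 * 0.25078 = 20175.2226
Life annuity-due factor ä_{x:9} = sum_{k=0}^{8} k_p_x * v^k = 6.981163
APV(future premiums) = 4356 * 6.981163 = 30409.9467
V = 20175.2226 - 30409.9467
= -10234.7241


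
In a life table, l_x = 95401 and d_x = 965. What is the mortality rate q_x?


q_x = d_x / l_x
= 965 / 95401
= 0.0101


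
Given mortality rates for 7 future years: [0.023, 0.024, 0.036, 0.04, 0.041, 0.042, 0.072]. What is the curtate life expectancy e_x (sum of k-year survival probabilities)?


e_x = sum_{k=1}^{n} k_p_x
k_p_x values:
  1_p_x = 0.977
  2_p_x = 0.953552
  3_p_x = 0.919224
  4_p_x = 0.882455
  5_p_x = 0.846275
  6_p_x = 0.810731
  7_p_x = 0.752358
e_x = 6.1416


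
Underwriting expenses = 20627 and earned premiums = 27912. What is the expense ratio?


Expense ratio = expenses / premiums
= 20627 / 27912
= 0.739


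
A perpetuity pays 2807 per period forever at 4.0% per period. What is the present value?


PV = PMT / i
= 2807 / 0.04
= 70175.0


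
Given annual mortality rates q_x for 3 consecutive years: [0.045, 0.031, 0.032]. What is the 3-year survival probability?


p_k = 1 - q_k for each year
Survival = product of (1 - q_k)
= 0.955 * 0.969 * 0.968
= 0.8958


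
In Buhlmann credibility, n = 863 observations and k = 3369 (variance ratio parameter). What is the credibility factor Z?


Z = n / (n + k)
= 863 / (863 + 3369)
= 863 / 4232
= 0.2039


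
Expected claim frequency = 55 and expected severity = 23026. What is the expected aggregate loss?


E[S] = E[N] * E[X]
= 55 * 23026
= 1.2664e+06


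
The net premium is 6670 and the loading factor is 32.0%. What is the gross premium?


Gross = net * (1 + loading)
= 6670 * (1 + 0.32)
= 6670 * 1.32
= 8804.4


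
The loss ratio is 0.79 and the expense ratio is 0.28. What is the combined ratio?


Combined ratio = loss ratio + expense ratio
= 0.79 + 0.28
= 1.07


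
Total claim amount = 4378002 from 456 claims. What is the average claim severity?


severity = total / number
= 4378002 / 456
= 9600.8816


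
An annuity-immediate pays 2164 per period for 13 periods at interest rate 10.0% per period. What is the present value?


PV = PMT * (1 - (1+i)^(-n)) / i
= 2164 * (1 - (1+0.1)^(-13)) / 0.1
= 2164 * (1 - 0.289664) / 0.1
= 2164 * 7.103356
= 15371.6628


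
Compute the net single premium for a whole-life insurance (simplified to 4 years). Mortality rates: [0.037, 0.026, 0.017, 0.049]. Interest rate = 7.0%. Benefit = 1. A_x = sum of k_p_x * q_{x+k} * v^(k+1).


v = 0.934579
Year 0: k_p_x=1.0, q=0.037, term=0.034579
Year 1: k_p_x=0.963, q=0.026, term=0.021869
Year 2: k_p_x=0.937962, q=0.017, term=0.013016
Year 3: k_p_x=0.922017, q=0.049, term=0.034467
A_x = 0.1039


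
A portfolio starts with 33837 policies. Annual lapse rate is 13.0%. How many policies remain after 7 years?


remaining = initial * (1 - lapse)^years
= 33837 * (1 - 0.13)^7
= 33837 * 0.377255
= 12765.1705


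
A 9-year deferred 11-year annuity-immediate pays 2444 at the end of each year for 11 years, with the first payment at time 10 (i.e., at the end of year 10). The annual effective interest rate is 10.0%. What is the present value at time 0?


PV at time 9 of the 11-year annuity-immediate:
a_n = 2444 * (1-(1+0.1)^(-11))/0.1 = 15873.9291
Discount back 9 years to time 0:
PV = 15873.9291 * (1+0.1)^(-9)
= 15873.9291 * 0.424098
= 6732.0955


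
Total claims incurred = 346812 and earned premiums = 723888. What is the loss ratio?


Loss ratio = claims / premiums
= 346812 / 723888
= 0.4791


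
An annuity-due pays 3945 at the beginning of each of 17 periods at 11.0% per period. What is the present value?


PV_due = PMT * (1-(1+i)^(-n))/i * (1+i)
PV_immediate = 29779.9939
PV_due = 29779.9939 * 1.11
= 33055.7932


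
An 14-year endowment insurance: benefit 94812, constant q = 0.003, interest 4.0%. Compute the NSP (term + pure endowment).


Term component = 2952.2575
Pure endowment = 14_p_x * v^14 * benefit = 0.958809 * 0.577475 * 94812 = 52496.3096
NSP = 55448.567


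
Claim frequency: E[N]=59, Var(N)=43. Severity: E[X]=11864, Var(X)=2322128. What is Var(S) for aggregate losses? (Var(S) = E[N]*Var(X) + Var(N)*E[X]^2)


Var(S) = E[N]*Var(X) + Var(N)*E[X]^2
= 59*2322128 + 43*11864^2
= 137005552 + 6052443328
= 6.1894e+09


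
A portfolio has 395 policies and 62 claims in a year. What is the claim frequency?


frequency = claims / policies
= 62 / 395
= 0.157


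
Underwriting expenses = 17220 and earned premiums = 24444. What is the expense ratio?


Expense ratio = expenses / premiums
= 17220 / 24444
= 0.7045


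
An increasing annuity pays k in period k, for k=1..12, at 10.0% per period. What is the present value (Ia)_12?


(Ia)_n = sum_{k=1}^{n} k * v^k, v = 1/(1+i)
v = 0.909091
Sum computed term by term:
(Ia)_12 = 36.7149


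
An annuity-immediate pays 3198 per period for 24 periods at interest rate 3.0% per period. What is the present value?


PV = PMT * (1 - (1+i)^(-n)) / i
= 3198 * (1 - (1+0.03)^(-24)) / 0.03
= 3198 * (1 - 0.491934) / 0.03
= 3198 * 16.935542
= 54159.8637


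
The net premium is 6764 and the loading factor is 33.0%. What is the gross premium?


Gross = net * (1 + loading)
= 6764 * (1 + 0.33)
= 6764 * 1.33
= 8996.12


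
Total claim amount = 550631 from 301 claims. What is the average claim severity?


severity = total / number
= 550631 / 301
= 1829.3389


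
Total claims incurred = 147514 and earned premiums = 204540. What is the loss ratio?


Loss ratio = claims / premiums
= 147514 / 204540
= 0.7212


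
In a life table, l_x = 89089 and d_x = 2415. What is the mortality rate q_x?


q_x = d_x / l_x
= 2415 / 89089
= 0.0271


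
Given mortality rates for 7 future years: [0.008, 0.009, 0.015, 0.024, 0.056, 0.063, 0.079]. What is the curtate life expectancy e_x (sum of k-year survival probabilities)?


e_x = sum_{k=1}^{n} k_p_x
k_p_x values:
  1_p_x = 0.992
  2_p_x = 0.983072
  3_p_x = 0.968326
  4_p_x = 0.945086
  5_p_x = 0.892161
  6_p_x = 0.835955
  7_p_x = 0.769915
e_x = 6.3865


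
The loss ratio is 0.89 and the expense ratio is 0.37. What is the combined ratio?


Combined ratio = loss ratio + expense ratio
= 0.89 + 0.37
= 1.26


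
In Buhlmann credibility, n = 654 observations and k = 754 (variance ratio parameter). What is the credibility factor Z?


Z = n / (n + k)
= 654 / (654 + 754)
= 654 / 1408
= 0.4645


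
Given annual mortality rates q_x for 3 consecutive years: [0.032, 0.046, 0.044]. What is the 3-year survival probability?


p_k = 1 - q_k for each year
Survival = product of (1 - q_k)
= 0.968 * 0.954 * 0.956
= 0.8828


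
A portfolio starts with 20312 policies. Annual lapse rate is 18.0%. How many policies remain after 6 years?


remaining = initial * (1 - lapse)^years
= 20312 * (1 - 0.18)^6
= 20312 * 0.304007
= 6174.9835


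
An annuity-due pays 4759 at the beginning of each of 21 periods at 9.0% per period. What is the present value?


PV_due = PMT * (1-(1+i)^(-n))/i * (1+i)
PV_immediate = 44221.7879
PV_due = 44221.7879 * 1.09
= 48201.7488


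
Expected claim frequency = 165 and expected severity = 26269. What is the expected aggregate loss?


E[S] = E[N] * E[X]
= 165 * 26269
= 4.3344e+06


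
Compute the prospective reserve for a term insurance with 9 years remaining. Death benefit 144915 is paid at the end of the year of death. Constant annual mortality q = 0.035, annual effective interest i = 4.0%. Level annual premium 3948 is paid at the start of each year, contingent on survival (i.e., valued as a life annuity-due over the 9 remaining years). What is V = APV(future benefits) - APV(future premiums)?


v = 1/(1+i) = 0.961538
APV(future benefits) per unit = sum_{k=0}^{8} k_p_x * q * v^(k+1) = 0.228735
APV(future benefits) = 144915 * 0.228735 = 33147.1087
Life annuity-due factor ä_{x:9} = sum_{k=0}^{8} k_p_x * v^k = 6.796692
APV(future premiums) = 3948 * 6.796692 = 26833.341
V = 33147.1087 - 26833.341
= 6313.7677


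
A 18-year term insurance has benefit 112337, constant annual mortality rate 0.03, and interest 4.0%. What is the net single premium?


NSP = benefit * sum_{k=0}^{n-1} k_p_x * q * v^(k+1)
With constant q=0.03, v=0.961538
Sum = 0.306303
NSP = 112337 * 0.306303
= 34409.1603


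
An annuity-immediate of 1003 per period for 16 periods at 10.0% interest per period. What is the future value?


FV = PMT * ((1+i)^n - 1) / i
= 1003 * ((1.1)^16 - 1) / 0.1
= 1003 * (4.594973 - 1) / 0.1
= 36057.5791


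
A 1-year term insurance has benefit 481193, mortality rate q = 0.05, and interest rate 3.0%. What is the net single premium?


NSP = benefit * q * v
v = 1/(1+i) = 0.970874
NSP = 481193 * 0.05 * 0.970874
= 23358.8835


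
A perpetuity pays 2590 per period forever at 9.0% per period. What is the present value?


PV = PMT / i
= 2590 / 0.09
= 28777.7778


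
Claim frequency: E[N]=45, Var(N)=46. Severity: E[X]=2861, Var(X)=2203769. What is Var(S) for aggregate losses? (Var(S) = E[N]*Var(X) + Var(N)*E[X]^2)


Var(S) = E[N]*Var(X) + Var(N)*E[X]^2
= 45*2203769 + 46*2861^2
= 99169605 + 376524766
= 4.7569e+08


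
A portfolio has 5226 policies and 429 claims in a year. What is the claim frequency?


frequency = claims / policies
= 429 / 5226
= 0.0821


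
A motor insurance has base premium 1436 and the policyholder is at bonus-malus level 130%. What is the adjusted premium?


adjusted = base * BM_level / 100
= 1436 * 130 / 100
= 1436 * 1.3
= 1866.8


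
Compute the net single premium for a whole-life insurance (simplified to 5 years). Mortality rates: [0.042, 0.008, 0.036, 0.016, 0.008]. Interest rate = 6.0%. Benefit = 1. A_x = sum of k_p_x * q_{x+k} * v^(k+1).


v = 0.943396
Year 0: k_p_x=1.0, q=0.042, term=0.039623
Year 1: k_p_x=0.958, q=0.008, term=0.006821
Year 2: k_p_x=0.950336, q=0.036, term=0.028725
Year 3: k_p_x=0.916124, q=0.016, term=0.01161
Year 4: k_p_x=0.901466, q=0.008, term=0.005389
A_x = 0.0922


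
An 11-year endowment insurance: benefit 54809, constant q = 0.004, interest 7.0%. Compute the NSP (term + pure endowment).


Term component = 1615.8232
Pure endowment = 11_p_x * v^11 * benefit = 0.95687 * 0.475093 * 54809 = 24916.271
NSP = 26532.0942


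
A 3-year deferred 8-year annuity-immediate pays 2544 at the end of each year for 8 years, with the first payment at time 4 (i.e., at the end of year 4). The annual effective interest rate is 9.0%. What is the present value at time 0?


PV at time 3 of the 8-year annuity-immediate:
a_n = 2544 * (1-(1+0.09)^(-8))/0.09 = 14080.5798
Discount back 3 years to time 0:
PV = 14080.5798 * (1+0.09)^(-3)
= 14080.5798 * 0.772183
= 10872.7911


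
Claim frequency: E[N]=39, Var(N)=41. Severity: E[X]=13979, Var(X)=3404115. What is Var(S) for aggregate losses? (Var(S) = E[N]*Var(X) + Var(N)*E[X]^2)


Var(S) = E[N]*Var(X) + Var(N)*E[X]^2
= 39*3404115 + 41*13979^2
= 132760485 + 8011910081
= 8.1447e+09


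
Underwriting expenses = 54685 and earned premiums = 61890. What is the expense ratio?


Expense ratio = expenses / premiums
= 54685 / 61890
= 0.8836


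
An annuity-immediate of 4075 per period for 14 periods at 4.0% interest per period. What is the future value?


FV = PMT * ((1+i)^n - 1) / i
= 4075 * ((1.04)^14 - 1) / 0.04
= 4075 * (1.731676 - 1) / 0.04
= 74539.5381


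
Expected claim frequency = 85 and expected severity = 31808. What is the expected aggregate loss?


E[S] = E[N] * E[X]
= 85 * 31808
= 2.7037e+06


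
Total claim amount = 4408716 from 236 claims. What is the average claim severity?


severity = total / number
= 4408716 / 236
= 18681.0


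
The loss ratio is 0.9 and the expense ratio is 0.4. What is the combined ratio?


Combined ratio = loss ratio + expense ratio
= 0.9 + 0.4
= 1.3


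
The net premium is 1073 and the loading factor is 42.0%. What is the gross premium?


Gross = net * (1 + loading)
= 1073 * (1 + 0.42)
= 1073 * 1.42
= 1523.66


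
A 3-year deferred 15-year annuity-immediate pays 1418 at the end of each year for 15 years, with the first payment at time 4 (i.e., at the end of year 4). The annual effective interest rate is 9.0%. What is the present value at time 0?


PV at time 3 of the 15-year annuity-immediate:
a_n = 1418 * (1-(1+0.09)^(-15))/0.09 = 11430.0562
Discount back 3 years to time 0:
PV = 11430.0562 * (1+0.09)^(-3)
= 11430.0562 * 0.772183
= 8826.1006


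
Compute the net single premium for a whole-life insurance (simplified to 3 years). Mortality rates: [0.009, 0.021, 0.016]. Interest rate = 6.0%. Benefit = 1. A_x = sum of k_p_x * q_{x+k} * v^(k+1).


v = 0.943396
Year 0: k_p_x=1.0, q=0.009, term=0.008491
Year 1: k_p_x=0.991, q=0.021, term=0.018522
Year 2: k_p_x=0.970189, q=0.016, term=0.013033
A_x = 0.04


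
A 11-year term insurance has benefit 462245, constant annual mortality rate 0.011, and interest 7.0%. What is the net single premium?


NSP = benefit * sum_{k=0}^{n-1} k_p_x * q * v^(k+1)
With constant q=0.011, v=0.934579
Sum = 0.078675
NSP = 462245 * 0.078675
= 36367.105


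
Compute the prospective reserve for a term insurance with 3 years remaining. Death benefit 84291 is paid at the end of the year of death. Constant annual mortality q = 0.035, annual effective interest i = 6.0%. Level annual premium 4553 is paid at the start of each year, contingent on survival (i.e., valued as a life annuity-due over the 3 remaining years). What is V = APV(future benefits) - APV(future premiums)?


v = 1/(1+i) = 0.943396
APV(future benefits) per unit = sum_{k=0}^{2} k_p_x * q * v^(k+1) = 0.090444
APV(future benefits) = 84291 * 0.090444 = 7623.624
Life annuity-due factor ä_{x:3} = sum_{k=0}^{2} k_p_x * v^k = 2.739164
APV(future premiums) = 4553 * 2.739164 = 12471.415
V = 7623.624 - 12471.415
= -4847.7911


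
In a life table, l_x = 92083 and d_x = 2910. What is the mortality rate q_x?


q_x = d_x / l_x
= 2910 / 92083
= 0.0316


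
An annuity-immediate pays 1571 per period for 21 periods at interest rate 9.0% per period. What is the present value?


PV = PMT * (1 - (1+i)^(-n)) / i
= 1571 * (1 - (1+0.09)^(-21)) / 0.09
= 1571 * (1 - 0.163698) / 0.09
= 1571 * 9.292244
= 14598.1149


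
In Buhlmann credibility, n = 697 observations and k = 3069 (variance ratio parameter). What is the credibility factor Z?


Z = n / (n + k)
= 697 / (697 + 3069)
= 697 / 3766
= 0.1851


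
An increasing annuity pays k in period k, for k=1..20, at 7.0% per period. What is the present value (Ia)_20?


(Ia)_n = sum_{k=1}^{n} k * v^k, v = 1/(1+i)
v = 0.934579
Sum computed term by term:
(Ia)_20 = 88.1031


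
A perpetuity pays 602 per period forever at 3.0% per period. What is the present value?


PV = PMT / i
= 602 / 0.03
= 20066.6667


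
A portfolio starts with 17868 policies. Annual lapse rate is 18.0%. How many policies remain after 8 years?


remaining = initial * (1 - lapse)^years
= 17868 * (1 - 0.18)^8
= 17868 * 0.204414
= 3652.4709


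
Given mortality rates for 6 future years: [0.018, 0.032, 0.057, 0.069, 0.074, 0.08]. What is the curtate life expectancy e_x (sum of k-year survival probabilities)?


e_x = sum_{k=1}^{n} k_p_x
k_p_x values:
  1_p_x = 0.982
  2_p_x = 0.950576
  3_p_x = 0.896393
  4_p_x = 0.834542
  5_p_x = 0.772786
  6_p_x = 0.710963
e_x = 5.1473


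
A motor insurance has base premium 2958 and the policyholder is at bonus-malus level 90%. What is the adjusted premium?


adjusted = base * BM_level / 100
= 2958 * 90 / 100
= 2958 * 0.9
= 2662.2


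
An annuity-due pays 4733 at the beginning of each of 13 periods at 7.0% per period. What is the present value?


PV_due = PMT * (1-(1+i)^(-n))/i * (1+i)
PV_immediate = 39556.761
PV_due = 39556.761 * 1.07
= 42325.7342


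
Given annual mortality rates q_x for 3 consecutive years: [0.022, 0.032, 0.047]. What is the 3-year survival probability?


p_k = 1 - q_k for each year
Survival = product of (1 - q_k)
= 0.978 * 0.968 * 0.953
= 0.9022


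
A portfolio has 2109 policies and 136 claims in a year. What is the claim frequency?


frequency = claims / policies
= 136 / 2109
= 0.0645


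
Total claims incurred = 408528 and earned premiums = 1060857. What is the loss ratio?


Loss ratio = claims / premiums
= 408528 / 1060857
= 0.3851


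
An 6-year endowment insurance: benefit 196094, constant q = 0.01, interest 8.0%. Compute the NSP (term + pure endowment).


Term component = 8861.44
Pure endowment = 6_p_x * v^6 * benefit = 0.94148 * 0.63017 * 196094 = 116341.0396
NSP = 125202.4796


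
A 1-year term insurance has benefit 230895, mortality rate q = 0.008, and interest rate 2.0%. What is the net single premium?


NSP = benefit * q * v
v = 1/(1+i) = 0.980392
NSP = 230895 * 0.008 * 0.980392
= 1810.9412


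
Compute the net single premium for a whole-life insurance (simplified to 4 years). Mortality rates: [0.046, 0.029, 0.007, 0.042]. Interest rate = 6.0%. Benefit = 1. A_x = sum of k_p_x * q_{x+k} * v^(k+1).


v = 0.943396
Year 0: k_p_x=1.0, q=0.046, term=0.043396
Year 1: k_p_x=0.954, q=0.029, term=0.024623
Year 2: k_p_x=0.926334, q=0.007, term=0.005444
Year 3: k_p_x=0.91985, q=0.042, term=0.030601
A_x = 0.1041


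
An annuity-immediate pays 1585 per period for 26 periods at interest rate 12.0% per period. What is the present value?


PV = PMT * (1 - (1+i)^(-n)) / i
= 1585 * (1 - (1+0.12)^(-26)) / 0.12
= 1585 * (1 - 0.052521) / 0.12
= 1585 * 7.89566
= 12514.621


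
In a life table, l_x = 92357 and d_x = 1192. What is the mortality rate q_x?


q_x = d_x / l_x
= 1192 / 92357
= 0.0129


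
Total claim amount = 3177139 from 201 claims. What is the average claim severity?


severity = total / number
= 3177139 / 201
= 15806.6617


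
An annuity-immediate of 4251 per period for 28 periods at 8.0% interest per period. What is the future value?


FV = PMT * ((1+i)^n - 1) / i
= 4251 * ((1.08)^28 - 1) / 0.08
= 4251 * (8.627106 - 1) / 0.08
= 405285.3656


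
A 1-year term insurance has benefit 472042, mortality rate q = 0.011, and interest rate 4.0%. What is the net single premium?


NSP = benefit * q * v
v = 1/(1+i) = 0.961538
NSP = 472042 * 0.011 * 0.961538
= 4992.7519


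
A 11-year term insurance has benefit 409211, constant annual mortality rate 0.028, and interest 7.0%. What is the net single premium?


NSP = benefit * sum_{k=0}^{n-1} k_p_x * q * v^(k+1)
With constant q=0.028, v=0.934579
Sum = 0.186394
NSP = 409211 * 0.186394
= 76274.3483


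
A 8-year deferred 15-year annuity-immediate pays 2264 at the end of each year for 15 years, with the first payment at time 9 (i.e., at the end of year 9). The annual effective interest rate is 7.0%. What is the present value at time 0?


PV at time 8 of the 15-year annuity-immediate:
a_n = 2264 * (1-(1+0.07)^(-15))/0.07 = 20620.3173
Discount back 8 years to time 0:
PV = 20620.3173 * (1+0.07)^(-8)
= 20620.3173 * 0.582009
= 12001.2124


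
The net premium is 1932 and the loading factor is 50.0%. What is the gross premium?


Gross = net * (1 + loading)
= 1932 * (1 + 0.5)
= 1932 * 1.5
= 2898.0


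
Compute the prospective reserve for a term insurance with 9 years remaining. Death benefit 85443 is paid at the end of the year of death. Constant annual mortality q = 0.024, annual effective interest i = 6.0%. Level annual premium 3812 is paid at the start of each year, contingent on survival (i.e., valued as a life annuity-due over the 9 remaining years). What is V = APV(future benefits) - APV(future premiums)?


v = 1/(1+i) = 0.943396
APV(future benefits) per unit = sum_{k=0}^{8} k_p_x * q * v^(k+1) = 0.149812
APV(future benefits) = 85443 * 0.149812 = 12800.3662
Life annuity-due factor ä_{x:9} = sum_{k=0}^{8} k_p_x * v^k = 6.616686
APV(future premiums) = 3812 * 6.616686 = 25222.8073
V = 12800.3662 - 25222.8073
= -12422.4411


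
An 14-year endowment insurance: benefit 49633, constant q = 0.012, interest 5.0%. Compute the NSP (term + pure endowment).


Term component = 5508.9988
Pure endowment = 14_p_x * v^14 * benefit = 0.844495 * 0.505068 * 49633 = 21169.8394
NSP = 26678.8382


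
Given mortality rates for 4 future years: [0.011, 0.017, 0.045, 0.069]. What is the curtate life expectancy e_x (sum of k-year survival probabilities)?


e_x = sum_{k=1}^{n} k_p_x
k_p_x values:
  1_p_x = 0.989
  2_p_x = 0.972187
  3_p_x = 0.928439
  4_p_x = 0.864376
e_x = 3.754


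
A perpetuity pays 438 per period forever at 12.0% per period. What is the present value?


PV = PMT / i
= 438 / 0.12
= 3650.0


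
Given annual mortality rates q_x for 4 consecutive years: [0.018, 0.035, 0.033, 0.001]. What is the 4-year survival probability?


p_k = 1 - q_k for each year
Survival = product of (1 - q_k)
= 0.982 * 0.965 * 0.967 * 0.999
= 0.9154


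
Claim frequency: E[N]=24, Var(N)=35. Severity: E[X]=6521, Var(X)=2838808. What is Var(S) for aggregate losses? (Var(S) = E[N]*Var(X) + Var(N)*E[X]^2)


Var(S) = E[N]*Var(X) + Var(N)*E[X]^2
= 24*2838808 + 35*6521^2
= 68131392 + 1488320435
= 1.5565e+09


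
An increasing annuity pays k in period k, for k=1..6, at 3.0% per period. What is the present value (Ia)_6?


(Ia)_n = sum_{k=1}^{n} k * v^k, v = 1/(1+i)
v = 0.970874
Sum computed term by term:
(Ia)_6 = 18.4934


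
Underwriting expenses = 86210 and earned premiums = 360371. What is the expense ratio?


Expense ratio = expenses / premiums
= 86210 / 360371
= 0.2392


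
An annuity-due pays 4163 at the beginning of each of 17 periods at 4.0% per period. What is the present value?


PV_due = PMT * (1-(1+i)^(-n))/i * (1+i)
PV_immediate = 50645.6794
PV_due = 50645.6794 * 1.04
= 52671.5066


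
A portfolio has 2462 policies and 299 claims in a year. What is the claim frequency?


frequency = claims / policies
= 299 / 2462
= 0.1214


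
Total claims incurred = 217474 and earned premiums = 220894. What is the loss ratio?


Loss ratio = claims / premiums
= 217474 / 220894
= 0.9845


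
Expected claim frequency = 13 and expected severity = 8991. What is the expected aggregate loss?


E[S] = E[N] * E[X]
= 13 * 8991
= 116883


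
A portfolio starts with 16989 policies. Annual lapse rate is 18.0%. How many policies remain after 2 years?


remaining = initial * (1 - lapse)^years
= 16989 * (1 - 0.18)^2
= 16989 * 0.6724
= 11423.4036


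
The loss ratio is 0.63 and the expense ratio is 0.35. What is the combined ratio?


Combined ratio = loss ratio + expense ratio
= 0.63 + 0.35
= 0.98


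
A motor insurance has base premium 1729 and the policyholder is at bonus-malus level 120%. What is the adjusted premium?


adjusted = base * BM_level / 100
= 1729 * 120 / 100
= 1729 * 1.2
= 2074.8


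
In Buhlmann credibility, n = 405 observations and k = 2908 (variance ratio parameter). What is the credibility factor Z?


Z = n / (n + k)
= 405 / (405 + 2908)
= 405 / 3313
= 0.1222


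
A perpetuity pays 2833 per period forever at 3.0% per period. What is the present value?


PV = PMT / i
= 2833 / 0.03
= 94433.3333


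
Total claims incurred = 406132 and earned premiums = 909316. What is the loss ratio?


Loss ratio = claims / premiums
= 406132 / 909316
= 0.4466


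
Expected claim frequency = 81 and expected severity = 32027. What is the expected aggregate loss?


E[S] = E[N] * E[X]
= 81 * 32027
= 2.5942e+06


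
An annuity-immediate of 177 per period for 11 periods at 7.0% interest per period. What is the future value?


FV = PMT * ((1+i)^n - 1) / i
= 177 * ((1.07)^11 - 1) / 0.07
= 177 * (2.104852 - 1) / 0.07
= 2793.6971


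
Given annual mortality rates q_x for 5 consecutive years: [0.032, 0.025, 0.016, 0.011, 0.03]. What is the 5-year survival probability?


p_k = 1 - q_k for each year
Survival = product of (1 - q_k)
= 0.968 * 0.975 * 0.984 * 0.989 * 0.97
= 0.8909


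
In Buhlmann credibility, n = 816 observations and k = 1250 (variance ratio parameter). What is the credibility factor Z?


Z = n / (n + k)
= 816 / (816 + 1250)
= 816 / 2066
= 0.395


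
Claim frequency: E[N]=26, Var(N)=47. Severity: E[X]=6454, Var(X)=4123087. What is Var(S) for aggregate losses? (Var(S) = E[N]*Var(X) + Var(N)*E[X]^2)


Var(S) = E[N]*Var(X) + Var(N)*E[X]^2
= 26*4123087 + 47*6454^2
= 107200262 + 1957743452
= 2.0649e+09


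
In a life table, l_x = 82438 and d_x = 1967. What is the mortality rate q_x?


q_x = d_x / l_x
= 1967 / 82438
= 0.0239


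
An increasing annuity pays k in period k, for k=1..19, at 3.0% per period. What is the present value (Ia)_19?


(Ia)_n = sum_{k=1}^{n} k * v^k, v = 1/(1+i)
v = 0.970874
Sum computed term by term:
(Ia)_19 = 130.6026


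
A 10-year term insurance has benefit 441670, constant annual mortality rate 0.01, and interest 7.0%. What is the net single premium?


NSP = benefit * sum_{k=0}^{n-1} k_p_x * q * v^(k+1)
With constant q=0.01, v=0.934579
Sum = 0.067532
NSP = 441670 * 0.067532
= 29826.9695


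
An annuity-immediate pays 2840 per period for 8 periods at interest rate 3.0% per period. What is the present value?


PV = PMT * (1 - (1+i)^(-n)) / i
= 2840 * (1 - (1+0.03)^(-8)) / 0.03
= 2840 * (1 - 0.789409) / 0.03
= 2840 * 7.019692
= 19935.9258


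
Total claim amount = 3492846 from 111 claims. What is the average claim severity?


severity = total / number
= 3492846 / 111
= 31467.0811


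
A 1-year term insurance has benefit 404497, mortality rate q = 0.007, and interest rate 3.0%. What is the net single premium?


NSP = benefit * q * v
v = 1/(1+i) = 0.970874
NSP = 404497 * 0.007 * 0.970874
= 2749.0087


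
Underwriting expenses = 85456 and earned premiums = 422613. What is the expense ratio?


Expense ratio = expenses / premiums
= 85456 / 422613
= 0.2022


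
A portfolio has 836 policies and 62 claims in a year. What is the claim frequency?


frequency = claims / policies
= 62 / 836
= 0.0742


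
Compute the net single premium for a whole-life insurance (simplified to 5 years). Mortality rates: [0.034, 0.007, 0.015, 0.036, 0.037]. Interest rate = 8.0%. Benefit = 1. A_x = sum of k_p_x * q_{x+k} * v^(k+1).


v = 0.925926
Year 0: k_p_x=1.0, q=0.034, term=0.031481
Year 1: k_p_x=0.966, q=0.007, term=0.005797
Year 2: k_p_x=0.959238, q=0.015, term=0.011422
Year 3: k_p_x=0.944849, q=0.036, term=0.025002
Year 4: k_p_x=0.910835, q=0.037, term=0.022936
A_x = 0.0966


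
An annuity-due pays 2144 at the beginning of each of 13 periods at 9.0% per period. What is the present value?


PV_due = PMT * (1-(1+i)^(-n))/i * (1+i)
PV_immediate = 16051.922
PV_due = 16051.922 * 1.09
= 17496.595


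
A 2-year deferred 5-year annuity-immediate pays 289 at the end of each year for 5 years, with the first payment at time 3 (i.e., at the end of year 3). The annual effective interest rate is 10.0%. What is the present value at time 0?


PV at time 2 of the 5-year annuity-immediate:
a_n = 289 * (1-(1+0.1)^(-5))/0.1 = 1095.5374
Discount back 2 years to time 0:
PV = 1095.5374 * (1+0.1)^(-2)
= 1095.5374 * 0.826446
= 905.4028


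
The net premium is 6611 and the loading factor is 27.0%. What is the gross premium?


Gross = net * (1 + loading)
= 6611 * (1 + 0.27)
= 6611 * 1.27
= 8395.97


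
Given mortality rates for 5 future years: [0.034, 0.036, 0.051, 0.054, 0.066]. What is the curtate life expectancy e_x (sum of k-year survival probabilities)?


e_x = sum_{k=1}^{n} k_p_x
k_p_x values:
  1_p_x = 0.966
  2_p_x = 0.931224
  3_p_x = 0.883732
  4_p_x = 0.83601
  5_p_x = 0.780833
e_x = 4.3978


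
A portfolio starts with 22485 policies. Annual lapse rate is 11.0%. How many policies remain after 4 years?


remaining = initial * (1 - lapse)^years
= 22485 * (1 - 0.11)^4
= 22485 * 0.627422
= 14107.5929


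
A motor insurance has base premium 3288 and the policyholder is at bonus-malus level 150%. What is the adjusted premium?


adjusted = base * BM_level / 100
= 3288 * 150 / 100
= 3288 * 1.5
= 4932.0


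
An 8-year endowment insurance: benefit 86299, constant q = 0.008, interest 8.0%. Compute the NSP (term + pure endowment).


Term component = 3870.5533
Pure endowment = 8_p_x * v^8 * benefit = 0.937764 * 0.540269 * 86299 = 43722.9138
NSP = 47593.4671


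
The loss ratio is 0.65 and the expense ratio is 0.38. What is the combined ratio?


Combined ratio = loss ratio + expense ratio
= 0.65 + 0.38
= 1.03


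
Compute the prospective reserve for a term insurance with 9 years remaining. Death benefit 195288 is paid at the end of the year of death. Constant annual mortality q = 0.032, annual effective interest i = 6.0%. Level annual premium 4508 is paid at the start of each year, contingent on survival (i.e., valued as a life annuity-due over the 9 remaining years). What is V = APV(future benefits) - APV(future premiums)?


v = 1/(1+i) = 0.943396
APV(future benefits) per unit = sum_{k=0}^{8} k_p_x * q * v^(k+1) = 0.194192
APV(future benefits) = 195288 * 0.194192 = 37923.3676
Life annuity-due factor ä_{x:9} = sum_{k=0}^{8} k_p_x * v^k = 6.43261
APV(future premiums) = 4508 * 6.43261 = 28998.2061
V = 37923.3676 - 28998.2061
= 8925.1615


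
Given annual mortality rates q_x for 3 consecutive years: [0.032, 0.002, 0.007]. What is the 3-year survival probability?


p_k = 1 - q_k for each year
Survival = product of (1 - q_k)
= 0.968 * 0.998 * 0.993
= 0.9593


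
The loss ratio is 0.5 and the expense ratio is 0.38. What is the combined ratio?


Combined ratio = loss ratio + expense ratio
= 0.5 + 0.38
= 0.88


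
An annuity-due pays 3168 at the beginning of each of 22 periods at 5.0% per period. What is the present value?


PV_due = PMT * (1-(1+i)^(-n))/i * (1+i)
PV_immediate = 41700.3922
PV_due = 41700.3922 * 1.05
= 43785.4118


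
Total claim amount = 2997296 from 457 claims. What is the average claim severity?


severity = total / number
= 2997296 / 457
= 6558.6346


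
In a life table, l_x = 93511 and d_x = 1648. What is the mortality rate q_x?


q_x = d_x / l_x
= 1648 / 93511
= 0.0176


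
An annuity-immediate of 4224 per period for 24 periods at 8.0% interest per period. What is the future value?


FV = PMT * ((1+i)^n - 1) / i
= 4224 * ((1.08)^24 - 1) / 0.08
= 4224 * (6.341181 - 1) / 0.08
= 282014.3429


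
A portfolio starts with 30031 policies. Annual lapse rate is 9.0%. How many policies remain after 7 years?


remaining = initial * (1 - lapse)^years
= 30031 * (1 - 0.09)^7
= 30031 * 0.516761
= 15518.8502


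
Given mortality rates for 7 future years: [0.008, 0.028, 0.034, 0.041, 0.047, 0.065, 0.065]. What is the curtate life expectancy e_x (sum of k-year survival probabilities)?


e_x = sum_{k=1}^{n} k_p_x
k_p_x values:
  1_p_x = 0.992
  2_p_x = 0.964224
  3_p_x = 0.93144
  4_p_x = 0.893251
  5_p_x = 0.851269
  6_p_x = 0.795936
  7_p_x = 0.7442
e_x = 6.1723


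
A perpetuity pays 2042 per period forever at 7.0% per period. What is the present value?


PV = PMT / i
= 2042 / 0.07
= 29171.4286


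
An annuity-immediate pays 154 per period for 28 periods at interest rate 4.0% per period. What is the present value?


PV = PMT * (1 - (1+i)^(-n)) / i
= 154 * (1 - (1+0.04)^(-28)) / 0.04
= 154 * (1 - 0.333477) / 0.04
= 154 * 16.663063
= 2566.1117


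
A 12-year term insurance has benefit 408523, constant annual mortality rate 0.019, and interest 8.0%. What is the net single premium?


NSP = benefit * sum_{k=0}^{n-1} k_p_x * q * v^(k+1)
With constant q=0.019, v=0.925926
Sum = 0.131377
NSP = 408523 * 0.131377
= 53670.3389


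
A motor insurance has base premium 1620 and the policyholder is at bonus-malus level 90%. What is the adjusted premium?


adjusted = base * BM_level / 100
= 1620 * 90 / 100
= 1620 * 0.9
= 1458.0


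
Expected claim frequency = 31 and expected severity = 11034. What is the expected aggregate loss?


E[S] = E[N] * E[X]
= 31 * 11034
= 342054


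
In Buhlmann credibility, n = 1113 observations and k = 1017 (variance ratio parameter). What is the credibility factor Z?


Z = n / (n + k)
= 1113 / (1113 + 1017)
= 1113 / 2130
= 0.5225


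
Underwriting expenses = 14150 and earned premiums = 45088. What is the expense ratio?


Expense ratio = expenses / premiums
= 14150 / 45088
= 0.3138


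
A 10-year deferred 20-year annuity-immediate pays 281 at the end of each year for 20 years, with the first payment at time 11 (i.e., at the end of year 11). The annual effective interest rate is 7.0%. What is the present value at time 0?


PV at time 10 of the 20-year annuity-immediate:
a_n = 281 * (1-(1+0.07)^(-20))/0.07 = 2976.918
Discount back 10 years to time 0:
PV = 2976.918 * (1+0.07)^(-10)
= 2976.918 * 0.508349
= 1513.3142


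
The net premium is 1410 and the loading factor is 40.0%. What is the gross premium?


Gross = net * (1 + loading)
= 1410 * (1 + 0.4)
= 1410 * 1.4
= 1974.0


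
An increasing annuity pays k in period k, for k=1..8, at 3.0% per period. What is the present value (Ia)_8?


(Ia)_n = sum_{k=1}^{n} k * v^k, v = 1/(1+i)
v = 0.970874
Sum computed term by term:
(Ia)_8 = 30.5003


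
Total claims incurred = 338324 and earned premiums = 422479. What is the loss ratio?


Loss ratio = claims / premiums
= 338324 / 422479
= 0.8008


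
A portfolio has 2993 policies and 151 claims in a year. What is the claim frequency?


frequency = claims / policies
= 151 / 2993
= 0.0505


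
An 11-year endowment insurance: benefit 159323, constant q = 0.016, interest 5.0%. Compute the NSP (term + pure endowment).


Term component = 19712.5912
Pure endowment = 11_p_x * v^11 * benefit = 0.837425 * 0.584679 * 159323 = 78008.5613
NSP = 97721.1525


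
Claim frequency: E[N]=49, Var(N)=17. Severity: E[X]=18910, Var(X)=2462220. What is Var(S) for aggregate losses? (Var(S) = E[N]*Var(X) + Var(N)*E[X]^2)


Var(S) = E[N]*Var(X) + Var(N)*E[X]^2
= 49*2462220 + 17*18910^2
= 120648780 + 6078997700
= 6.1996e+09


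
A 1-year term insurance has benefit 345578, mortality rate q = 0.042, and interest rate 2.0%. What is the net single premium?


NSP = benefit * q * v
v = 1/(1+i) = 0.980392
NSP = 345578 * 0.042 * 0.980392
= 14229.6824


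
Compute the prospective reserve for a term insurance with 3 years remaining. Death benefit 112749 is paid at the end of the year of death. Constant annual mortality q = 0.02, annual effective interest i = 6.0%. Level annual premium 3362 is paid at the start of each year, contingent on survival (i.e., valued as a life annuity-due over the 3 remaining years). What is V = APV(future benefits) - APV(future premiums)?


v = 1/(1+i) = 0.943396
APV(future benefits) per unit = sum_{k=0}^{2} k_p_x * q * v^(k+1) = 0.052439
APV(future benefits) = 112749 * 0.052439 = 5912.4743
Life annuity-due factor ä_{x:3} = sum_{k=0}^{2} k_p_x * v^k = 2.779281
APV(future premiums) = 3362 * 2.779281 = 9343.9423
V = 5912.4743 - 9343.9423
= -3431.468


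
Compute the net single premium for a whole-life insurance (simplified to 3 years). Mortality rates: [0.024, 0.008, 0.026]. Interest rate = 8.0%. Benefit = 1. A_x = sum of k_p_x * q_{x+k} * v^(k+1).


v = 0.925926
Year 0: k_p_x=1.0, q=0.024, term=0.022222
Year 1: k_p_x=0.976, q=0.008, term=0.006694
Year 2: k_p_x=0.968192, q=0.026, term=0.019983
A_x = 0.0489


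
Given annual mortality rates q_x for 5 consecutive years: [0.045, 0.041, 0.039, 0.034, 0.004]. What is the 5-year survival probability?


p_k = 1 - q_k for each year
Survival = product of (1 - q_k)
= 0.955 * 0.959 * 0.961 * 0.966 * 0.996
= 0.8468


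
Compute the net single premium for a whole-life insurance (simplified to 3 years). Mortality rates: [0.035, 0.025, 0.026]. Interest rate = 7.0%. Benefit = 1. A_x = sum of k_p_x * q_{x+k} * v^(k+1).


v = 0.934579
Year 0: k_p_x=1.0, q=0.035, term=0.03271
Year 1: k_p_x=0.965, q=0.025, term=0.021072
Year 2: k_p_x=0.940875, q=0.026, term=0.019969
A_x = 0.0738


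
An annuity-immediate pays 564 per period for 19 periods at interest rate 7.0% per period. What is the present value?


PV = PMT * (1 - (1+i)^(-n)) / i
= 564 * (1 - (1+0.07)^(-19)) / 0.07
= 564 * (1 - 0.276508) / 0.07
= 564 * 10.335595
= 5829.2757


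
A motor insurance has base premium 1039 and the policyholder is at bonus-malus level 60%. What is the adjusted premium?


adjusted = base * BM_level / 100
= 1039 * 60 / 100
= 1039 * 0.6
= 623.4


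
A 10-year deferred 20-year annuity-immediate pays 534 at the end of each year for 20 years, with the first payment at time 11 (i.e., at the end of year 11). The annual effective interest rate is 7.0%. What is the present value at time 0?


PV at time 10 of the 20-year annuity-immediate:
a_n = 534 * (1-(1+0.07)^(-20))/0.07 = 5657.2036
Discount back 10 years to time 0:
PV = 5657.2036 * (1+0.07)^(-10)
= 5657.2036 * 0.508349
= 2875.8354


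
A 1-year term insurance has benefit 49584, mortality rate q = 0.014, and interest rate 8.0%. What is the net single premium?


NSP = benefit * q * v
v = 1/(1+i) = 0.925926
NSP = 49584 * 0.014 * 0.925926
= 642.7556


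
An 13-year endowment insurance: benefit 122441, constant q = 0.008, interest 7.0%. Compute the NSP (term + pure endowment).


Term component = 7863.5995
Pure endowment = 13_p_x * v^13 * benefit = 0.900848 * 0.414964 * 122441 = 45770.9046
NSP = 53634.5042


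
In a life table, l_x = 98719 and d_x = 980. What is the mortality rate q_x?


q_x = d_x / l_x
= 980 / 98719
= 0.0099


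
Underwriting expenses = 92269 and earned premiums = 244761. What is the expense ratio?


Expense ratio = expenses / premiums
= 92269 / 244761
= 0.377


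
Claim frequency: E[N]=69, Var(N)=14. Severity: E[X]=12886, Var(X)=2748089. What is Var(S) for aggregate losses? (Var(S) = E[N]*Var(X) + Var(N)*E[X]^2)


Var(S) = E[N]*Var(X) + Var(N)*E[X]^2
= 69*2748089 + 14*12886^2
= 189618141 + 2324685944
= 2.5143e+09


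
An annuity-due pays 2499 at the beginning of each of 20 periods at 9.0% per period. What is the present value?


PV_due = PMT * (1-(1+i)^(-n))/i * (1+i)
PV_immediate = 22812.2356
PV_due = 22812.2356 * 1.09
= 24865.3368


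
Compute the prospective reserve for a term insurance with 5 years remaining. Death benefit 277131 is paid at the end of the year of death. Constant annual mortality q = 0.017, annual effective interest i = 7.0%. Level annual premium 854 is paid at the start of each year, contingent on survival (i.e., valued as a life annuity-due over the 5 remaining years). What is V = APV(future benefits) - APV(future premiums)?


v = 1/(1+i) = 0.934579
APV(future benefits) per unit = sum_{k=0}^{4} k_p_x * q * v^(k+1) = 0.067529
APV(future benefits) = 277131 * 0.067529 = 18714.5017
Life annuity-due factor ä_{x:5} = sum_{k=0}^{4} k_p_x * v^k = 4.250382
APV(future premiums) = 854 * 4.250382 = 3629.8267
V = 18714.5017 - 3629.8267
= 15084.675
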